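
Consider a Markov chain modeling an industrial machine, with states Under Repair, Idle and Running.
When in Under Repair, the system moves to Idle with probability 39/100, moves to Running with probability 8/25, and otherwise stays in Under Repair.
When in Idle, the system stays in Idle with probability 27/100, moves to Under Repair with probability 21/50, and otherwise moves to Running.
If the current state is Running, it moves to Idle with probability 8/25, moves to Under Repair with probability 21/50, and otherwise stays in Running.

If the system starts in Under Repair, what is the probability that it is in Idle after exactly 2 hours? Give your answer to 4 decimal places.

Sum over the intermediate state after 1 hour:
P = P(Under Repair→Under Repair)·P(Under Repair→Idle) + P(Under Repair→Idle)·P(Idle→Idle) + P(Under Repair→Running)·P(Running→Idle)
  = 0.29×0.39 + 0.39×0.27 + 0.32×0.32
  = 0.1131 + 0.1053 + 0.1024 = 0.3208

0.3208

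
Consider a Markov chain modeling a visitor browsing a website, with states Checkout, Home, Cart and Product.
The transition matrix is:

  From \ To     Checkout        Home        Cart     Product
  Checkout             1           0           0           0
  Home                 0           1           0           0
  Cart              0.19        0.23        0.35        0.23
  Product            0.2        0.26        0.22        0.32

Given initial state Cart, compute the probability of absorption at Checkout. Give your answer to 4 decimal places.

0.4476

Let h(s) be the probability of absorption at Checkout starting from transient state s. Then h(Checkout) = 1 and h(Home) = 0. By first-step analysis:
h(Cart) = 0.19·1 + 0.23·0 + 0.35·h(Cart) + 0.23·h(Product)
h(Product) = 0.2·1 + 0.26·0 + 0.22·h(Cart) + 0.32·h(Product)
Solving: h(Cart) = 0.4476, h(Product) = 0.4389.
Starting from Cart, the probability is 0.4476.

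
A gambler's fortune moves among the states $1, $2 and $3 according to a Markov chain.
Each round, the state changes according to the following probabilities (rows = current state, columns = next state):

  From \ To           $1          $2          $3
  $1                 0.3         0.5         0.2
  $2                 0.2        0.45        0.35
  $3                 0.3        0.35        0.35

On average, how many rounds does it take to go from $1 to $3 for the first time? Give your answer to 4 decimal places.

3.6842

Let t(s) be the expected number of rounds to first reach $3 from state s, with t($3) = 0. Conditioning on the first round:
t($1) = 1 + 0.3·t($1) + 0.5·t($2)
t($2) = 1 + 0.2·t($1) + 0.45·t($2)
Solving: t($1) = 3.6842, t($2) = 3.1579.
Expected rounds from $1 to $3: 3.6842.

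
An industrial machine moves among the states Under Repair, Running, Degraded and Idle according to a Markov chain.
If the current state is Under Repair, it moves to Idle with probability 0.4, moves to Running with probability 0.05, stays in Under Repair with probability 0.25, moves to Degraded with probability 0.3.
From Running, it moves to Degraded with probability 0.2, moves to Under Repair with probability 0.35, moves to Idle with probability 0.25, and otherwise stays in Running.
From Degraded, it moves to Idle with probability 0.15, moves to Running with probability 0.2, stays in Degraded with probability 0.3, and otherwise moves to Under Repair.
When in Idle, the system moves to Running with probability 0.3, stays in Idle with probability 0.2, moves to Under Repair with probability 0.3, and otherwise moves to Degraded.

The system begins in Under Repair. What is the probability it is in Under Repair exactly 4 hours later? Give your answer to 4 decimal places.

0.3063

Propagate the distribution vector 4 hours from Under Repair.
After 0 hours: (1.0000, 0.0000, 0.0000, 0.0000)
After 1 hour: (0.2500, 0.0500, 0.3000, 0.4000)
After 2 hours: (0.3050, 0.2025, 0.2550, 0.2375)
After 3 hours: (0.3076, 0.1780, 0.2560, 0.2584)
After 4 hours: (0.3063, 0.1797, 0.2564, 0.2576)
P(in Under Repair after 4 hours) = 0.3063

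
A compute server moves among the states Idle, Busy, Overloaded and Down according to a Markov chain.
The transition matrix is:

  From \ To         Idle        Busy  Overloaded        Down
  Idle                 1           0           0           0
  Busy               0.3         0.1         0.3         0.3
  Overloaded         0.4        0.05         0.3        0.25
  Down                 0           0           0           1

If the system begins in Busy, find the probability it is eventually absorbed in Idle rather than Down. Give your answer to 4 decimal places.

Let h(s) be the probability of absorption at Idle starting from transient state s. Then h(Idle) = 1 and h(Down) = 0. By first-step analysis:
h(Busy) = 0.3·1 + 0.1·h(Busy) + 0.3·h(Overloaded) + 0.3·0
h(Overloaded) = 0.4·1 + 0.05·h(Busy) + 0.3·h(Overloaded) + 0.25·0
Solving: h(Busy) = 0.5366, h(Overloaded) = 0.6098.
Starting from Busy, the probability is 0.5366.

0.5366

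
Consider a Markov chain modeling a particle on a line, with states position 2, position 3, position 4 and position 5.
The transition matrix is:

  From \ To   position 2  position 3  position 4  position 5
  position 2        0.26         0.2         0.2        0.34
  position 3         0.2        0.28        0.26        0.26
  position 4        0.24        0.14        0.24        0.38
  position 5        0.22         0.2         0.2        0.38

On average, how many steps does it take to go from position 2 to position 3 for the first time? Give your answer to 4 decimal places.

5.3333

Let t(s) be the expected number of steps to first reach position 3 from state s, with t(position 3) = 0. Conditioning on the first step:
t(position 2) = 1 + 0.26·t(position 2) + 0.2·t(position 4) + 0.34·t(position 5)
t(position 4) = 1 + 0.24·t(position 2) + 0.24·t(position 4) + 0.38·t(position 5)
t(position 5) = 1 + 0.22·t(position 2) + 0.2·t(position 4) + 0.38·t(position 5)
Solving: t(position 2) = 5.3333, t(position 4) = 5.6667, t(position 5) = 5.3333.
Expected steps from position 2 to position 3: 5.3333.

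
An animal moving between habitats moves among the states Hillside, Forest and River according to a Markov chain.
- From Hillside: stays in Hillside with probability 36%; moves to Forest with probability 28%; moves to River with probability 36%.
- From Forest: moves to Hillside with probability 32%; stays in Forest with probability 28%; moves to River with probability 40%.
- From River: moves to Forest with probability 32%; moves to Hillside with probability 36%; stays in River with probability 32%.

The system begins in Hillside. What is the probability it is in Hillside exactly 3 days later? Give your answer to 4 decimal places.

Propagate the distribution vector 3 days from Hillside.
After 0 days: (1.0000, 0.0000, 0.0000)
After 1 day: (0.3600, 0.2800, 0.3600)
After 2 days: (0.3488, 0.2944, 0.3568)
After 3 days: (0.3482, 0.2943, 0.3575)
P(in Hillside after 3 days) = 0.3482

0.3482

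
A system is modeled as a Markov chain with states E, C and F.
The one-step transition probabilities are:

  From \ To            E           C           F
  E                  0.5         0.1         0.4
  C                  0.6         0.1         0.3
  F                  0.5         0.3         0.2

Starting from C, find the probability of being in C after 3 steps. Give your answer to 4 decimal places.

Propagate the distribution vector 3 steps from C.
After 0 steps: (0.0000, 1.0000, 0.0000)
After 1 step: (0.6000, 0.1000, 0.3000)
After 2 steps: (0.5100, 0.1600, 0.3300)
After 3 steps: (0.5160, 0.1660, 0.3180)
P(in C after 3 steps) = 0.1660

0.1660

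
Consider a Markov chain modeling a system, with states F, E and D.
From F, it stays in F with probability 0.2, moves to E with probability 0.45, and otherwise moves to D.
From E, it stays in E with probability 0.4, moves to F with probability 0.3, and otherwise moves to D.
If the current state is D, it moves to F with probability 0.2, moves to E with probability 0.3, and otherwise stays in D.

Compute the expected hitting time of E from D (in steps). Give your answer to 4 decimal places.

Let t(s) be the expected number of steps to first reach E from state s, with t(E) = 0. Conditioning on the first step:
t(F) = 1 + 0.2·t(F) + 0.35·t(D)
t(D) = 1 + 0.2·t(F) + 0.5·t(D)
Solving: t(F) = 2.5758, t(D) = 3.0303.
Expected steps from D to E: 3.0303.

3.0303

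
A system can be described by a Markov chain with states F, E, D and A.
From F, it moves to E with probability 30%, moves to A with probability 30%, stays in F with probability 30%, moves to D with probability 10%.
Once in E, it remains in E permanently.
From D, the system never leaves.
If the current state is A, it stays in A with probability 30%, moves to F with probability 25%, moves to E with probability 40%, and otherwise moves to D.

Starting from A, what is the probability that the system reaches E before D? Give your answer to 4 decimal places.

Let h(s) be the probability of absorption at E starting from transient state s. Then h(E) = 1 and h(D) = 0. By first-step analysis:
h(F) = 0.3·h(F) + 0.3·1 + 0.1·0 + 0.3·h(A)
h(A) = 0.25·h(F) + 0.4·1 + 0.05·0 + 0.3·h(A)
Solving: h(F) = 0.7952, h(A) = 0.8554.
Starting from A, the probability is 0.8554.

0.8554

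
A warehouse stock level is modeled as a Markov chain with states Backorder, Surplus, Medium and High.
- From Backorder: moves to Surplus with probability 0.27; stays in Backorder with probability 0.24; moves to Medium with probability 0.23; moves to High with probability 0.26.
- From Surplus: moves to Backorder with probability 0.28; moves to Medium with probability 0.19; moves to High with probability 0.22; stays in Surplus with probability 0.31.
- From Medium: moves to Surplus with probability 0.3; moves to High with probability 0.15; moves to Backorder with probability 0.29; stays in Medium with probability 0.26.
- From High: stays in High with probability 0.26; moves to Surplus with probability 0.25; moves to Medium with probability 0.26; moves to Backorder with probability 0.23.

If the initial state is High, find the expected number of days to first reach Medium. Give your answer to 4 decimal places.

4.2802

Let t(s) be the expected number of days to first reach Medium from state s, with t(Medium) = 0. Conditioning on the first day:
t(Backorder) = 1 + 0.24·t(Backorder) + 0.27·t(Surplus) + 0.26·t(High)
t(Surplus) = 1 + 0.28·t(Backorder) + 0.31·t(Surplus) + 0.22·t(High)
t(High) = 1 + 0.23·t(Backorder) + 0.25·t(Surplus) + 0.26·t(High)
Solving: t(Backorder) = 4.4165, t(Surplus) = 4.6061, t(High) = 4.2802.
Expected days from High to Medium: 4.2802.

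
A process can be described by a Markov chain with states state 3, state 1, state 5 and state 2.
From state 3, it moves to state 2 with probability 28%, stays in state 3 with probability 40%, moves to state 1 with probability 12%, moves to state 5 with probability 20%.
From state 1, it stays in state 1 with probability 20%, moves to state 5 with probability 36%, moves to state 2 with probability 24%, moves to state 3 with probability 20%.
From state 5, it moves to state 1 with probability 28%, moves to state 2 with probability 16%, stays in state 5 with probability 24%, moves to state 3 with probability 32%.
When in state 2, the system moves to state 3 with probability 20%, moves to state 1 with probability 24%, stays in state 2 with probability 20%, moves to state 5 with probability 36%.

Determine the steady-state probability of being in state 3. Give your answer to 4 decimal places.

0.2920

Let the stationary distribution be π with π = πP and π_1 + π_2 + π_3 + π_4 = 1.
π_1 = 0.4·π_1 + 0.2·π_2 + 0.32·π_3 + 0.2·π_4
π_2 = 0.12·π_1 + 0.2·π_2 + 0.28·π_3 + 0.24·π_4
π_3 = 0.2·π_1 + 0.36·π_2 + 0.24·π_3 + 0.36·π_4
Solving with the normalization constraint gives π = (0.2920, 0.2078, 0.2797, 0.2205).
So the stationary probability of state 3 is 0.2920.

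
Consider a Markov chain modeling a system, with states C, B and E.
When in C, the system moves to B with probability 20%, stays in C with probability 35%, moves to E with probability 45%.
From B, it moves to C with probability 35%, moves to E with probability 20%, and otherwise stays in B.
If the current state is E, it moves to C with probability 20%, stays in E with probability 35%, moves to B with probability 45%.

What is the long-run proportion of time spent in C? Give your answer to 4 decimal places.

Let the stationary distribution be π with π = πP and π_1 + π_2 + π_3 = 1.
π_1 = 0.35·π_1 + 0.35·π_2 + 0.2·π_3
π_2 = 0.2·π_1 + 0.45·π_2 + 0.45·π_3
Solving with the normalization constraint gives π = (0.3014, 0.3746, 0.3239).
So the stationary probability of C is 0.3014.

0.3014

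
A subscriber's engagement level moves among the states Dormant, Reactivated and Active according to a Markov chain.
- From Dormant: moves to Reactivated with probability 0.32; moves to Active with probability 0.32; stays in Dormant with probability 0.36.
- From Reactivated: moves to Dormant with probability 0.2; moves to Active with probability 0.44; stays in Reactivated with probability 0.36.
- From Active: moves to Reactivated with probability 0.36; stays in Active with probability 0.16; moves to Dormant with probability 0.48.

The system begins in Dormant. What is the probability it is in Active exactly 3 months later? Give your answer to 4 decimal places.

0.3123

Propagate the distribution vector 3 months from Dormant.
After 0 months: (1.0000, 0.0000, 0.0000)
After 1 month: (0.3600, 0.3200, 0.3200)
After 2 months: (0.3472, 0.3456, 0.3072)
After 3 months: (0.3416, 0.3461, 0.3123)
P(in Active after 3 months) = 0.3123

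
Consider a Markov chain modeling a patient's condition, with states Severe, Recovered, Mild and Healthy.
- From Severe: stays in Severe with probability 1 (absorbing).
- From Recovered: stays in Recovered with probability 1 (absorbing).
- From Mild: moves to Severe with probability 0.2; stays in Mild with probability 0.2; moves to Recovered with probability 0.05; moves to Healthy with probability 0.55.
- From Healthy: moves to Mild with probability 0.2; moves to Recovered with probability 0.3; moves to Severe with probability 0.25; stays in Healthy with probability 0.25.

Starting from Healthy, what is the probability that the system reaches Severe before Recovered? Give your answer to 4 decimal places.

0.4898

Let h(s) be the probability of absorption at Severe starting from transient state s. Then h(Severe) = 1 and h(Recovered) = 0. By first-step analysis:
h(Mild) = 0.2·1 + 0.05·0 + 0.2·h(Mild) + 0.55·h(Healthy)
h(Healthy) = 0.25·1 + 0.3·0 + 0.2·h(Mild) + 0.25·h(Healthy)
Solving: h(Mild) = 0.5867, h(Healthy) = 0.4898.
Starting from Healthy, the probability is 0.4898.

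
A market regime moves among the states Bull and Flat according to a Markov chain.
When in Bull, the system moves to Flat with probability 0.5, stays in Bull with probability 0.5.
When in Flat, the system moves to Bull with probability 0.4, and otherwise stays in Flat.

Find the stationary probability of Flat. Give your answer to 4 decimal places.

0.5556

Let the stationary distribution be π with π = πP and π_1 + π_2 = 1.
π_1 = 0.5·π_1 + 0.4·π_2
Solving with the normalization constraint gives π = (0.4444, 0.5556).
So the stationary probability of Flat is 0.5556.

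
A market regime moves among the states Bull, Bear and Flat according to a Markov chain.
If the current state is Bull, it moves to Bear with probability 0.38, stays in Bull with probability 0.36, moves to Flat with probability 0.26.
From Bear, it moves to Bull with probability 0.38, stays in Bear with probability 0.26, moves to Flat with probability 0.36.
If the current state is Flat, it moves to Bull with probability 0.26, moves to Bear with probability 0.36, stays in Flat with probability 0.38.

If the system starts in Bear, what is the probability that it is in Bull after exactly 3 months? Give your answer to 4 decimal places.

0.3339

Propagate the distribution vector 3 months from Bear.
After 0 months: (0.0000, 1.0000, 0.0000)
After 1 month: (0.3800, 0.2600, 0.3600)
After 2 months: (0.3292, 0.3416, 0.3292)
After 3 months: (0.3339, 0.3324, 0.3337)
P(in Bull after 3 months) = 0.3339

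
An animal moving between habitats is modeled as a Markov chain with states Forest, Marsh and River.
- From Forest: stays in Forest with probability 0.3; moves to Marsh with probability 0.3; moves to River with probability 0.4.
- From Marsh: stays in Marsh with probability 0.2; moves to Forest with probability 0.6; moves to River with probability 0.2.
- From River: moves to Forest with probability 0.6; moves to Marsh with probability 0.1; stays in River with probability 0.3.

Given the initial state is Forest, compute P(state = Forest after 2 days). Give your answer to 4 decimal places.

Sum over the intermediate state after 1 day:
P = P(Forest→Forest)·P(Forest→Forest) + P(Forest→Marsh)·P(Marsh→Forest) + P(Forest→River)·P(River→Forest)
  = 0.3×0.3 + 0.3×0.6 + 0.4×0.6
  = 0.0900 + 0.1800 + 0.2400 = 0.5100

0.5100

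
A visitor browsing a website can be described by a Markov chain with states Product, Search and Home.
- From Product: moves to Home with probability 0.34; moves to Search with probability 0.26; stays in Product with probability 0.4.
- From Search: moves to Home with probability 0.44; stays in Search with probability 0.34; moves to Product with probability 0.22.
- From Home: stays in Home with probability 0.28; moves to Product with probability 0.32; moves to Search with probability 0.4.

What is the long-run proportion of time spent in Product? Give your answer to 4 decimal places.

0.3113

Let the stationary distribution be π with π = πP and π_1 + π_2 + π_3 = 1.
π_1 = 0.4·π_1 + 0.22·π_2 + 0.32·π_3
π_2 = 0.26·π_1 + 0.34·π_2 + 0.4·π_3
Solving with the normalization constraint gives π = (0.3113, 0.3362, 0.3525).
So the stationary probability of Product is 0.3113.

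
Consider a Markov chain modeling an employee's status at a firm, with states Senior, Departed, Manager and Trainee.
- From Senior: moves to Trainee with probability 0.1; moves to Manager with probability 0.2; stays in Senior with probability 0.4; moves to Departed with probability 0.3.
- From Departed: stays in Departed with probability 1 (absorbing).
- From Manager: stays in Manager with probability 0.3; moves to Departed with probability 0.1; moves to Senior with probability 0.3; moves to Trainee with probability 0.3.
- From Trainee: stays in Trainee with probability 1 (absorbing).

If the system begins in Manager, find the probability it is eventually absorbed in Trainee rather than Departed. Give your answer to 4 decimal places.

Let h(s) be the probability of absorption at Trainee starting from transient state s. Then h(Trainee) = 1 and h(Departed) = 0. By first-step analysis:
h(Senior) = 0.4·h(Senior) + 0.3·0 + 0.2·h(Manager) + 0.1·1
h(Manager) = 0.3·h(Senior) + 0.1·0 + 0.3·h(Manager) + 0.3·1
Solving: h(Senior) = 0.3611, h(Manager) = 0.5833.
Starting from Manager, the probability is 0.5833.

0.5833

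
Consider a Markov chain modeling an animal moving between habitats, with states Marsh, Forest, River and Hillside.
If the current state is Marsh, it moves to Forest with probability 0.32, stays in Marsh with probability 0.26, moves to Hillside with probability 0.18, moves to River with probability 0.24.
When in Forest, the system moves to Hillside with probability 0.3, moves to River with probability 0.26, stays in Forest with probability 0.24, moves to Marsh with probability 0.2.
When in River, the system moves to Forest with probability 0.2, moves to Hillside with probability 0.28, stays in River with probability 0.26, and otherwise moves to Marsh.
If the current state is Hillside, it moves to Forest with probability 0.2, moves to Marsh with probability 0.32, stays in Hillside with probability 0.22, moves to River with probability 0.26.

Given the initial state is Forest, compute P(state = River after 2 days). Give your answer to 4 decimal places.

0.2560

Propagate the distribution vector 2 days from Forest.
After 0 days: (0.0000, 1.0000, 0.0000, 0.0000)
After 1 day: (0.2000, 0.2400, 0.2600, 0.3000)
After 2 days: (0.2636, 0.2336, 0.2560, 0.2468)
P(in River after 2 days) = 0.2560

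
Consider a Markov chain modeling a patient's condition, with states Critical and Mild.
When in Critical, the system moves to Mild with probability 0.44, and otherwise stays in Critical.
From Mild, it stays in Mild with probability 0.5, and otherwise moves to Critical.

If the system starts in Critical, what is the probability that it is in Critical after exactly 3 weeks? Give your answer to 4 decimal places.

Propagate the distribution vector 3 weeks from Critical.
After 0 weeks: (1.0000, 0.0000)
After 1 week: (0.5600, 0.4400)
After 2 weeks: (0.5336, 0.4664)
After 3 weeks: (0.5320, 0.4680)
P(in Critical after 3 weeks) = 0.5320

0.5320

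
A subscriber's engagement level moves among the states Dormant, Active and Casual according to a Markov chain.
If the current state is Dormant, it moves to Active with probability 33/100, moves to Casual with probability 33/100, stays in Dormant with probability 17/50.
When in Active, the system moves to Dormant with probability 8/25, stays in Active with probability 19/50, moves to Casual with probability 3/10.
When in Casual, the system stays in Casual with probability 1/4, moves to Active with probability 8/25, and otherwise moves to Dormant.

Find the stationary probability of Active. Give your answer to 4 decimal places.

Let the stationary distribution be π with π = πP and π_1 + π_2 + π_3 = 1.
π_1 = 0.34·π_1 + 0.32·π_2 + 0.43·π_3
π_2 = 0.33·π_1 + 0.38·π_2 + 0.32·π_3
Solving with the normalization constraint gives π = (0.3598, 0.3443, 0.2960).
So the stationary probability of Active is 0.3443.

0.3443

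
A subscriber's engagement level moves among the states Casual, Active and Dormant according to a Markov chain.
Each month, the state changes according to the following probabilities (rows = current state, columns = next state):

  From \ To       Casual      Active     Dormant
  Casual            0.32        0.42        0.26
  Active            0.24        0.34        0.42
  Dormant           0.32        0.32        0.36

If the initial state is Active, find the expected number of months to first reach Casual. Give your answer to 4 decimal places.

Let t(s) be the expected number of months to first reach Casual from state s, with t(Casual) = 0. Conditioning on the first month:
t(Active) = 1 + 0.34·t(Active) + 0.42·t(Dormant)
t(Dormant) = 1 + 0.32·t(Active) + 0.36·t(Dormant)
Solving: t(Active) = 3.6806, t(Dormant) = 3.4028.
Expected months from Active to Casual: 3.6806.

3.6806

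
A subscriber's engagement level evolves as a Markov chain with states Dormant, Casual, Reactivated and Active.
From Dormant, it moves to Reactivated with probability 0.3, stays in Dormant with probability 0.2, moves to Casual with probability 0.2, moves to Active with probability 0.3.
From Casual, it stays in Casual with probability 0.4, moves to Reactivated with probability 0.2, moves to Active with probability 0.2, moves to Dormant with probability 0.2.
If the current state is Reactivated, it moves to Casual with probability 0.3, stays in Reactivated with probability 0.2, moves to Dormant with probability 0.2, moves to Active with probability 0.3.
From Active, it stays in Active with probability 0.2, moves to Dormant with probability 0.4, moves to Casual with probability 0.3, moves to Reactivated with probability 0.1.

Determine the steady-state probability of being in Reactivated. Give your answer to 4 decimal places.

Let the stationary distribution be π with π = πP and π_1 + π_2 + π_3 + π_4 = 1.
π_1 = 0.2·π_1 + 0.2·π_2 + 0.2·π_3 + 0.4·π_4
π_2 = 0.2·π_1 + 0.4·π_2 + 0.3·π_3 + 0.3·π_4
π_3 = 0.3·π_1 + 0.2·π_2 + 0.2·π_3 + 0.1·π_4
Solving with the normalization constraint gives π = (0.2490, 0.3057, 0.2004, 0.2449).
So the stationary probability of Reactivated is 0.2004.

0.2004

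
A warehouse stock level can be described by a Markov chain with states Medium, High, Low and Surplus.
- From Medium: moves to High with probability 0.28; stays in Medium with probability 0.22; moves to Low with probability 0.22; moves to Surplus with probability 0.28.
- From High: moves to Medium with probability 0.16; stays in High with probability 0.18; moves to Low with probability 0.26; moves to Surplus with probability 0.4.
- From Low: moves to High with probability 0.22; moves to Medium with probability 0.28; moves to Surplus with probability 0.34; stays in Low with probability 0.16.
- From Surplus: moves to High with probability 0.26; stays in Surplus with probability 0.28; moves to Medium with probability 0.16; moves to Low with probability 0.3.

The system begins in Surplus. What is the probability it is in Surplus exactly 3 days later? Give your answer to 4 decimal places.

Propagate the distribution vector 3 days from Surplus.
After 0 days: (0.0000, 0.0000, 0.0000, 1.0000)
After 1 day: (0.1600, 0.2600, 0.3000, 0.2800)
After 2 days: (0.2056, 0.2304, 0.2348, 0.3292)
After 3 days: (0.2005, 0.2363, 0.2415, 0.3217)
P(in Surplus after 3 days) = 0.3217

0.3217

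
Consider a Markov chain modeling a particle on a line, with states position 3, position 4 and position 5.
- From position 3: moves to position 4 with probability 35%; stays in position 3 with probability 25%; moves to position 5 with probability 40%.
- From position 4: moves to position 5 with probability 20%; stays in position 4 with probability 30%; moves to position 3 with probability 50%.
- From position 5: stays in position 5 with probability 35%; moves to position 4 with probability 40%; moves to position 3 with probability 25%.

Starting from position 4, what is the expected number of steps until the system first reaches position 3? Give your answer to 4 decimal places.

Let t(s) be the expected number of steps to first reach position 3 from state s, with t(position 3) = 0. Conditioning on the first step:
t(position 4) = 1 + 0.3·t(position 4) + 0.2·t(position 5)
t(position 5) = 1 + 0.4·t(position 4) + 0.35·t(position 5)
Solving: t(position 4) = 2.2667, t(position 5) = 2.9333.
Expected steps from position 4 to position 3: 2.2667.

2.2667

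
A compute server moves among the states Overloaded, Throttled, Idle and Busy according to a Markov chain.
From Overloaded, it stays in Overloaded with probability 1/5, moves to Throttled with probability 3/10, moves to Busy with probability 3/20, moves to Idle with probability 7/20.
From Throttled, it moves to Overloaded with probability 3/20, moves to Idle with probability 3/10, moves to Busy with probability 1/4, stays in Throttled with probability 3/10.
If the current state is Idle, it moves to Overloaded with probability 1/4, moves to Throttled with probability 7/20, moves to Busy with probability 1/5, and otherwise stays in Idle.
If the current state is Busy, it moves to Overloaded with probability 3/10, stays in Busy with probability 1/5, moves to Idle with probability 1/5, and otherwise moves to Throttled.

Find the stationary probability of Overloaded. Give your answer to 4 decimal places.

0.2180

Let the stationary distribution be π with π = πP and π_1 + π_2 + π_3 + π_4 = 1.
π_1 = 0.2·π_1 + 0.15·π_2 + 0.25·π_3 + 0.3·π_4
π_2 = 0.3·π_1 + 0.3·π_2 + 0.35·π_3 + 0.3·π_4
π_3 = 0.35·π_1 + 0.3·π_2 + 0.2·π_3 + 0.2·π_4
Solving with the normalization constraint gives π = (0.2180, 0.3132, 0.2640, 0.2048).
So the stationary probability of Overloaded is 0.2180.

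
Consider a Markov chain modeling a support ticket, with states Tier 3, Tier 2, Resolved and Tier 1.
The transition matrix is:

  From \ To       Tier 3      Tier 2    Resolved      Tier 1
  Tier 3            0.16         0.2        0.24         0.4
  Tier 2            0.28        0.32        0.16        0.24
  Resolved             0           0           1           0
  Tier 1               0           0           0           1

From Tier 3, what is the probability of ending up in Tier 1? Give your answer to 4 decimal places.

0.6211

Let h(s) be the probability of absorption at Tier 1 starting from transient state s. Then h(Tier 1) = 1 and h(Resolved) = 0. By first-step analysis:
h(Tier 3) = 0.16·h(Tier 3) + 0.2·h(Tier 2) + 0.24·0 + 0.4·1
h(Tier 2) = 0.28·h(Tier 3) + 0.32·h(Tier 2) + 0.16·0 + 0.24·1
Solving: h(Tier 3) = 0.6211, h(Tier 2) = 0.6087.
Starting from Tier 3, the probability is 0.6211.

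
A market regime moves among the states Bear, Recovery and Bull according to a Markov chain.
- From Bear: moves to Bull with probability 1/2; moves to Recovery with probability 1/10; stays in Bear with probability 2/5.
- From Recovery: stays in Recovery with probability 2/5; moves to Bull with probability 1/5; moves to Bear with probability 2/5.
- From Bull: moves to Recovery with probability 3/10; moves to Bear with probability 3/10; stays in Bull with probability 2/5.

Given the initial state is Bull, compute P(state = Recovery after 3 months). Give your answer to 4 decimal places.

Propagate the distribution vector 3 months from Bull.
After 0 months: (0.0000, 0.0000, 1.0000)
After 1 month: (0.3000, 0.3000, 0.4000)
After 2 months: (0.3600, 0.2700, 0.3700)
After 3 months: (0.3630, 0.2550, 0.3820)
P(in Recovery after 3 months) = 0.2550

0.2550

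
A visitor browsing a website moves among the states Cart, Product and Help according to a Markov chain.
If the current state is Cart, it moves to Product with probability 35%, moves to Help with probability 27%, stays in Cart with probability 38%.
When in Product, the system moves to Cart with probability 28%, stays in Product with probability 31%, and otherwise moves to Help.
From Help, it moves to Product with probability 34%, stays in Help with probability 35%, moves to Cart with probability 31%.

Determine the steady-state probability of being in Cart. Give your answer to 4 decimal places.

0.3226

Let the stationary distribution be π with π = πP and π_1 + π_2 + π_3 = 1.
π_1 = 0.38·π_1 + 0.28·π_2 + 0.31·π_3
π_2 = 0.35·π_1 + 0.31·π_2 + 0.34·π_3
Solving with the normalization constraint gives π = (0.3226, 0.3332, 0.3442).
So the stationary probability of Cart is 0.3226.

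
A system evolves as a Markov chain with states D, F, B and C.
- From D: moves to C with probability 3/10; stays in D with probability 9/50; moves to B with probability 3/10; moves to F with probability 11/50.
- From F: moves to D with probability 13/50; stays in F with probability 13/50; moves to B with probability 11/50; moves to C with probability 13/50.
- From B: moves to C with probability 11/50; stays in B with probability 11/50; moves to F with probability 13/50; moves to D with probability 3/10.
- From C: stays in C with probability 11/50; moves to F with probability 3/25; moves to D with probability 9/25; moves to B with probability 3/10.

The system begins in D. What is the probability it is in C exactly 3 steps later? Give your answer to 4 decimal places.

Propagate the distribution vector 3 steps from D.
After 0 steps: (1.0000, 0.0000, 0.0000, 0.0000)
After 1 step: (0.1800, 0.2200, 0.3000, 0.3000)
After 2 steps: (0.2876, 0.2108, 0.2584, 0.2432)
After 3 steps: (0.2716, 0.2144, 0.2625, 0.2514)
P(in C after 3 steps) = 0.2514

0.2514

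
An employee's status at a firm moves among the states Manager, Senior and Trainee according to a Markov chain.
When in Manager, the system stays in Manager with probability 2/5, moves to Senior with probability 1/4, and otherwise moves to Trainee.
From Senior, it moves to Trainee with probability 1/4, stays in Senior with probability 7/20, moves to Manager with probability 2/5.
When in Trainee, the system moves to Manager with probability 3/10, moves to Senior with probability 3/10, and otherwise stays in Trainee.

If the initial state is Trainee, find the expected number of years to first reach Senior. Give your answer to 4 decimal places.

Let t(s) be the expected number of years to first reach Senior from state s, with t(Senior) = 0. Conditioning on the first year:
t(Manager) = 1 + 0.4·t(Manager) + 0.35·t(Trainee)
t(Trainee) = 1 + 0.3·t(Manager) + 0.4·t(Trainee)
Solving: t(Manager) = 3.7255, t(Trainee) = 3.5294.
Expected years from Trainee to Senior: 3.5294.

3.5294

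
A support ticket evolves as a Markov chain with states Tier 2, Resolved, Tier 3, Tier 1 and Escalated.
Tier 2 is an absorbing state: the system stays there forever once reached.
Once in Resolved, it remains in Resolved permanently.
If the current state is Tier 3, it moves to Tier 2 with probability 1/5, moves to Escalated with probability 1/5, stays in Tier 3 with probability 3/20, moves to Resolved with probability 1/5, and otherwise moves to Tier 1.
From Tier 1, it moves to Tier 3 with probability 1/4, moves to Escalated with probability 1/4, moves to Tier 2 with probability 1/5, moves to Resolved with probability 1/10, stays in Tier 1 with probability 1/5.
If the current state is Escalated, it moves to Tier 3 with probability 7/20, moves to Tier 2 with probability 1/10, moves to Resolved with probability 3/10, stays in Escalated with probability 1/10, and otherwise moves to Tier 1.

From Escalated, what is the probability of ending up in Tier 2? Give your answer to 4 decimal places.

0.3837

Let h(s) be the probability of absorption at Tier 2 starting from transient state s. Then h(Tier 2) = 1 and h(Resolved) = 0. By first-step analysis:
h(Tier 3) = 0.2·1 + 0.2·0 + 0.15·h(Tier 3) + 0.25·h(Tier 1) + 0.2·h(Escalated)
h(Tier 1) = 0.2·1 + 0.1·0 + 0.25·h(Tier 3) + 0.2·h(Tier 1) + 0.25·h(Escalated)
h(Escalated) = 0.1·1 + 0.3·0 + 0.35·h(Tier 3) + 0.15·h(Tier 1) + 0.1·h(Escalated)
Solving: h(Tier 3) = 0.4783, h(Tier 1) = 0.5194, h(Escalated) = 0.3837.
Starting from Escalated, the probability is 0.3837.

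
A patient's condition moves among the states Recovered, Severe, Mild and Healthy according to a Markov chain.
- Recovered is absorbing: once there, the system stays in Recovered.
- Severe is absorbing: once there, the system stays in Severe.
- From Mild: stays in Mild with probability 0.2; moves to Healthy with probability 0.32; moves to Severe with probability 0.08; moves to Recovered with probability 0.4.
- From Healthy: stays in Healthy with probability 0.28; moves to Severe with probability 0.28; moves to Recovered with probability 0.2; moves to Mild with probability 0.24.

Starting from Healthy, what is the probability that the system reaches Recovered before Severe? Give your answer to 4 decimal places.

0.5128

Let h(s) be the probability of absorption at Recovered starting from transient state s. Then h(Recovered) = 1 and h(Severe) = 0. By first-step analysis:
h(Mild) = 0.4·1 + 0.08·0 + 0.2·h(Mild) + 0.32·h(Healthy)
h(Healthy) = 0.2·1 + 0.28·0 + 0.24·h(Mild) + 0.28·h(Healthy)
Solving: h(Mild) = 0.7051, h(Healthy) = 0.5128.
Starting from Healthy, the probability is 0.5128.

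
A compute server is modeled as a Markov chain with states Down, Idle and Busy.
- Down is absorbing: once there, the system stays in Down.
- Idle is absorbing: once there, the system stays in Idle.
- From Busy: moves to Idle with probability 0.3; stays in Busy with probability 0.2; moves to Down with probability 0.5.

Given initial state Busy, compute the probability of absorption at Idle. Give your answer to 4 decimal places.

0.3750

Let h(s) be the probability of absorption at Idle starting from transient state s. Then h(Idle) = 1 and h(Down) = 0. By first-step analysis:
h(Busy) = 0.5·0 + 0.3·1 + 0.2·h(Busy)
Solving: h(Busy) = 0.3750.
Starting from Busy, the probability is 0.3750.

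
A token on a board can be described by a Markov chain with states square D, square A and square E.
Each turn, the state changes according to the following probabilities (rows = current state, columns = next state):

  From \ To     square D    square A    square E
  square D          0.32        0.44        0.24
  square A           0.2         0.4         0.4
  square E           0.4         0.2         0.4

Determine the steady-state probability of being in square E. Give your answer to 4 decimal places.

0.3509

Let the stationary distribution be π with π = πP and π_1 + π_2 + π_3 = 1.
π_1 = 0.32·π_1 + 0.2·π_2 + 0.4·π_3
π_2 = 0.44·π_1 + 0.4·π_2 + 0.2·π_3
Solving with the normalization constraint gives π = (0.3070, 0.3421, 0.3509).
So the stationary probability of square E is 0.3509.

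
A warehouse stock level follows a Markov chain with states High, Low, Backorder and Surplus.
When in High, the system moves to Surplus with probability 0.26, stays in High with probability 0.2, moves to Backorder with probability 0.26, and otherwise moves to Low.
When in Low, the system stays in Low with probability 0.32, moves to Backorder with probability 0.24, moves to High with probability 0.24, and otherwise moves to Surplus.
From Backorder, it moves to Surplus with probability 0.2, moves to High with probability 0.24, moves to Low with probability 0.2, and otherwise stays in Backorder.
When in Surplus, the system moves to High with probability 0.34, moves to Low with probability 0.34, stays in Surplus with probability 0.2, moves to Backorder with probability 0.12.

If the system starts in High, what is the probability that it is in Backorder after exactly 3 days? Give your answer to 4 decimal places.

0.2490

Propagate the distribution vector 3 days from High.
After 0 days: (1.0000, 0.0000, 0.0000, 0.0000)
After 1 day: (0.2000, 0.2800, 0.2600, 0.2600)
After 2 days: (0.2580, 0.2860, 0.2440, 0.2120)
After 3 days: (0.2509, 0.2846, 0.2490, 0.2155)
P(in Backorder after 3 days) = 0.2490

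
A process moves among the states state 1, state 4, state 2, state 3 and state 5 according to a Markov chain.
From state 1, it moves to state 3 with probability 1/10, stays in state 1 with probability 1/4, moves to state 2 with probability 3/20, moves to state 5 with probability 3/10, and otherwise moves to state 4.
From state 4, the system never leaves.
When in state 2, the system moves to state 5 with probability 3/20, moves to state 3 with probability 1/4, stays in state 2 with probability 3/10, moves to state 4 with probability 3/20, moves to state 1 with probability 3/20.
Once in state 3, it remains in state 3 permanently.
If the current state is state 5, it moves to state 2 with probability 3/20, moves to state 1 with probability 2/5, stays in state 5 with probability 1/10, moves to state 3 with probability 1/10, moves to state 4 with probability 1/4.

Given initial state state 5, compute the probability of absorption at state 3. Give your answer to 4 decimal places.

Let h(s) be the probability of absorption at state 3 starting from transient state s. Then h(state 3) = 1 and h(state 4) = 0. By first-step analysis:
h(state 1) = 0.25·h(state 1) + 0.2·0 + 0.15·h(state 2) + 0.1·1 + 0.3·h(state 5)
h(state 2) = 0.15·h(state 1) + 0.15·0 + 0.3·h(state 2) + 0.25·1 + 0.15·h(state 5)
h(state 5) = 0.4·h(state 1) + 0.25·0 + 0.15·h(state 2) + 0.1·1 + 0.1·h(state 5)
Solving: h(state 1) = 0.3844, h(state 2) = 0.5184, h(state 5) = 0.3683.
Starting from state 5, the probability is 0.3683.

0.3683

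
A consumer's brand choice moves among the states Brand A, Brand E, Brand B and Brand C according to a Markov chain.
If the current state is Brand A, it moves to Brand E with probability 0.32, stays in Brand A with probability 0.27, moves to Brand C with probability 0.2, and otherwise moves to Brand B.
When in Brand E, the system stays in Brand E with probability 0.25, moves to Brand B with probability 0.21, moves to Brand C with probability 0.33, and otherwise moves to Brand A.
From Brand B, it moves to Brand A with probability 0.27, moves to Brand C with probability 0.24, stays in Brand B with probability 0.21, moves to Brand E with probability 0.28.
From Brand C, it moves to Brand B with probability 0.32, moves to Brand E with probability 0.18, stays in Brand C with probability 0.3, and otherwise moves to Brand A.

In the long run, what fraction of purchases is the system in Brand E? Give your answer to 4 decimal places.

0.2548

Let the stationary distribution be π with π = πP and π_1 + π_2 + π_3 + π_4 = 1.
π_1 = 0.27·π_1 + 0.21·π_2 + 0.27·π_3 + 0.2·π_4
π_2 = 0.32·π_1 + 0.25·π_2 + 0.28·π_3 + 0.18·π_4
π_3 = 0.21·π_1 + 0.21·π_2 + 0.21·π_3 + 0.32·π_4
Solving with the normalization constraint gives π = (0.2358, 0.2548, 0.2397, 0.2697).
So the stationary probability of Brand E is 0.2548.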